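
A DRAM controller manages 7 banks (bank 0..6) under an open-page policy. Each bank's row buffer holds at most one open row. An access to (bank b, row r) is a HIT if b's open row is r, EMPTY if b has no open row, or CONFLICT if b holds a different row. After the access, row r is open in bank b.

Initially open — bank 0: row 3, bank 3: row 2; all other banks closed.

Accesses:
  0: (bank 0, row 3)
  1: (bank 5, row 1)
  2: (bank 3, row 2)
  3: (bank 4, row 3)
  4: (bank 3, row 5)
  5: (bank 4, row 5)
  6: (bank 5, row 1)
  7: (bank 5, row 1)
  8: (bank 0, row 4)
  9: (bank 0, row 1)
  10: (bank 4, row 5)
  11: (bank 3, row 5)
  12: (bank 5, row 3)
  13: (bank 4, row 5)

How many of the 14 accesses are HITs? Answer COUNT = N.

#0 (0,3) H  (was 3)
#1 (5,1) E
#2 (3,2) H  (was 2)
#3 (4,3) E
#4 (3,5) C  (was 2)
#5 (4,5) C  (was 3)
#6 (5,1) H  (was 1)
#7 (5,1) H  (was 1)
#8 (0,4) C  (was 3)
#9 (0,1) C  (was 4)
#10 (4,5) H  (was 5)
#11 (3,5) H  (was 5)
#12 (5,3) C  (was 1)
#13 (4,5) H  (was 5)

COUNT = 7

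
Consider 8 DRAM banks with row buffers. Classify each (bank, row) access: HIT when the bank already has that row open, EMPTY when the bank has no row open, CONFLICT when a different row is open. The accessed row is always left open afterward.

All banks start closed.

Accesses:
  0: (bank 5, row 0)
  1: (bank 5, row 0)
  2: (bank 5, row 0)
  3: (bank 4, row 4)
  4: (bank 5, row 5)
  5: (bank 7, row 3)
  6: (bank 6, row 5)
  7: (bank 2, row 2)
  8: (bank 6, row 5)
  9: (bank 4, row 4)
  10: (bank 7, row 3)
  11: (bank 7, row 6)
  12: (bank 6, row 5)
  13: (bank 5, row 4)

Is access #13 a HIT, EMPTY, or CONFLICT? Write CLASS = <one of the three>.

CLASS = CONFLICT

step 0: bank5 None->0 [EMPTY]
step 1: bank5 0->0 [HIT]
step 2: bank5 0->0 [HIT]
step 3: bank4 None->4 [EMPTY]
step 4: bank5 0->5 [CONFLICT]
step 5: bank7 None->3 [EMPTY]
step 6: bank6 None->5 [EMPTY]
step 7: bank2 None->2 [EMPTY]
step 8: bank6 5->5 [HIT]
step 9: bank4 4->4 [HIT]
step 10: bank7 3->3 [HIT]
step 11: bank7 3->6 [CONFLICT]
step 12: bank6 5->5 [HIT]
step 13: bank5 5->4 [CONFLICT]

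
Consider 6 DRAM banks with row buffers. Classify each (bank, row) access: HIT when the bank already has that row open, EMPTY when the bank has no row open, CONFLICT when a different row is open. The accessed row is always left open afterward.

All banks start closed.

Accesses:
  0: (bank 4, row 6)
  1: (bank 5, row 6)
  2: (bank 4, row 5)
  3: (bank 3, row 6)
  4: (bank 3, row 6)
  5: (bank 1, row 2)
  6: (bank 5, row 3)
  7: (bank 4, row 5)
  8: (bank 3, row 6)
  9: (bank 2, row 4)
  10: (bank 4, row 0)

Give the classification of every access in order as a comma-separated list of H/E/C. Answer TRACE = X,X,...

TRACE = E,E,C,E,H,E,C,H,H,E,C

0: bank 4 row 6 — prev None → EMPTY
1: bank 5 row 6 — prev None → EMPTY
2: bank 4 row 5 — prev 6 → CONFLICT
3: bank 3 row 6 — prev None → EMPTY
4: bank 3 row 6 — prev 6 → HIT
5: bank 1 row 2 — prev None → EMPTY
6: bank 5 row 3 — prev 6 → CONFLICT
7: bank 4 row 5 — prev 5 → HIT
8: bank 3 row 6 — prev 6 → HIT
9: bank 2 row 4 — prev None → EMPTY
10: bank 4 row 0 — prev 5 → CONFLICT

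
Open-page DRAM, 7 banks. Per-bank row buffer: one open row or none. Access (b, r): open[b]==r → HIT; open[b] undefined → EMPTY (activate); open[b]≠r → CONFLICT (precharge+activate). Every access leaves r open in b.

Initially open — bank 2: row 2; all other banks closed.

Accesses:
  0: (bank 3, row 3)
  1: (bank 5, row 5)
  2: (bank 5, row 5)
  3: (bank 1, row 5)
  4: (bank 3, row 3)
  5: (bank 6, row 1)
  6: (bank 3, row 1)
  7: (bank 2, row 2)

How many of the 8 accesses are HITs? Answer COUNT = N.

COUNT = 3

#0 (3,3) E
#1 (5,5) E
#2 (5,5) H  (was 5)
#3 (1,5) E
#4 (3,3) H  (was 3)
#5 (6,1) E
#6 (3,1) C  (was 3)
#7 (2,2) H  (was 2)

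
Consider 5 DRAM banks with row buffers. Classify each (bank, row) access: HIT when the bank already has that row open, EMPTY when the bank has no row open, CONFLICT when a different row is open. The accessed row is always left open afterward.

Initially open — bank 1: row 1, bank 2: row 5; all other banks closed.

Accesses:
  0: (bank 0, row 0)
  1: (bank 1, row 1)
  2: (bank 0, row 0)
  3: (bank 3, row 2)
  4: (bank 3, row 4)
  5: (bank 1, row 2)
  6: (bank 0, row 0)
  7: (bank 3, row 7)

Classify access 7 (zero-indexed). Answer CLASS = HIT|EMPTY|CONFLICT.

#0 (0,0) E
#1 (1,1) H  (was 1)
#2 (0,0) H  (was 0)
#3 (3,2) E
#4 (3,4) C  (was 2)
#5 (1,2) C  (was 1)
#6 (0,0) H  (was 0)
#7 (3,7) C  (was 4)

CLASS = CONFLICT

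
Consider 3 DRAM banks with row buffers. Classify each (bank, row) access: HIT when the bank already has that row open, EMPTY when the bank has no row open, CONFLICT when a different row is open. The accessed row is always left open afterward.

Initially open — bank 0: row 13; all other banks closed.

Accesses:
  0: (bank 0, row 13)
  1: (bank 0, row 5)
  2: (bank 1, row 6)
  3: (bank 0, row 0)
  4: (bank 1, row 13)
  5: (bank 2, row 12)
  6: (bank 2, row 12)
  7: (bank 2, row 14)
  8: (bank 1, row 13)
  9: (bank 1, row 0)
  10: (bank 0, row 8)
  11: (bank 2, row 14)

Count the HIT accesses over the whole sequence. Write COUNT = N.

COUNT = 4

0: bank 0 row 13 — prev 13 → HIT
1: bank 0 row 5 — prev 13 → CONFLICT
2: bank 1 row 6 — prev None → EMPTY
3: bank 0 row 0 — prev 5 → CONFLICT
4: bank 1 row 13 — prev 6 → CONFLICT
5: bank 2 row 12 — prev None → EMPTY
6: bank 2 row 12 — prev 12 → HIT
7: bank 2 row 14 — prev 12 → CONFLICT
8: bank 1 row 13 — prev 13 → HIT
9: bank 1 row 0 — prev 13 → CONFLICT
10: bank 0 row 8 — prev 0 → CONFLICT
11: bank 2 row 14 — prev 14 → HIT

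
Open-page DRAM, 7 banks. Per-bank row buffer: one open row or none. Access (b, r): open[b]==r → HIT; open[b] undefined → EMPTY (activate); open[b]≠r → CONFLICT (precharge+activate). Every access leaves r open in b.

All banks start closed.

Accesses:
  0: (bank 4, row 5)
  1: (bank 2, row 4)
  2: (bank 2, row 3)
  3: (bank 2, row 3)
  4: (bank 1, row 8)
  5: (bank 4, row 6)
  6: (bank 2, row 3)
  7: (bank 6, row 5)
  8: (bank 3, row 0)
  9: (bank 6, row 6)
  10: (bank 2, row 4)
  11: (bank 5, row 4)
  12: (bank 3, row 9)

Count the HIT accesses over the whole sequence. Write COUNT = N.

COUNT = 2

#0 (4,5) E
#1 (2,4) E
#2 (2,3) C  (was 4)
#3 (2,3) H  (was 3)
#4 (1,8) E
#5 (4,6) C  (was 5)
#6 (2,3) H  (was 3)
#7 (6,5) E
#8 (3,0) E
#9 (6,6) C  (was 5)
#10 (2,4) C  (was 3)
#11 (5,4) E
#12 (3,9) C  (was 0)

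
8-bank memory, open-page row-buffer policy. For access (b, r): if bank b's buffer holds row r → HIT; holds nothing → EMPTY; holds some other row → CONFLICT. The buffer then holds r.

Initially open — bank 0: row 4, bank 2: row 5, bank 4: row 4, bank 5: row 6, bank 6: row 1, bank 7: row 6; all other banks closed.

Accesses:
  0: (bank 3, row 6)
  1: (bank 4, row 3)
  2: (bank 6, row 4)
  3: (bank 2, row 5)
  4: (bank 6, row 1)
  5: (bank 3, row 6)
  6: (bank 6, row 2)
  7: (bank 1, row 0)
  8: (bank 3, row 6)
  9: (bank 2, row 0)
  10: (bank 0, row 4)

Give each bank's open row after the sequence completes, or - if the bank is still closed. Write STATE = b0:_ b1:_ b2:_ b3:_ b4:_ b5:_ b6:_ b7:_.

  [0] b3 r6: no row ⇒ E
  [1] b4 r3: had r4 ⇒ C
  [2] b6 r4: had r1 ⇒ C
  [3] b2 r5: had r5 ⇒ H
  [4] b6 r1: had r4 ⇒ C
  [5] b3 r6: had r6 ⇒ H
  [6] b6 r2: had r1 ⇒ C
  [7] b1 r0: no row ⇒ E
  [8] b3 r6: had r6 ⇒ H
  [9] b2 r0: had r5 ⇒ C
  [10] b0 r4: had r4 ⇒ H

STATE = b0:4 b1:0 b2:0 b3:6 b4:3 b5:6 b6:2 b7:6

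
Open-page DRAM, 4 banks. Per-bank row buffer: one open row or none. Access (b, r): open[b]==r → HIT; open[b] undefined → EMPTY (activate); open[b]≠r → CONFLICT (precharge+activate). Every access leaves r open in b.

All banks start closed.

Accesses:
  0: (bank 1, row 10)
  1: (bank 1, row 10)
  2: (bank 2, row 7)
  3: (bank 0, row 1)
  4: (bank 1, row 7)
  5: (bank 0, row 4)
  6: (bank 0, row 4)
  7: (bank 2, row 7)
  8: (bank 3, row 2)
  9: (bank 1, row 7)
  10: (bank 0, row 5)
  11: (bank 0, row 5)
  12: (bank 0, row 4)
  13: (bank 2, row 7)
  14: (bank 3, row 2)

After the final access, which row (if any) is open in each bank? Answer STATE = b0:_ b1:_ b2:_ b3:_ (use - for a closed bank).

0: bank 1 row 10 — prev None → EMPTY
1: bank 1 row 10 — prev 10 → HIT
2: bank 2 row 7 — prev None → EMPTY
3: bank 0 row 1 — prev None → EMPTY
4: bank 1 row 7 — prev 10 → CONFLICT
5: bank 0 row 4 — prev 1 → CONFLICT
6: bank 0 row 4 — prev 4 → HIT
7: bank 2 row 7 — prev 7 → HIT
8: bank 3 row 2 — prev None → EMPTY
9: bank 1 row 7 — prev 7 → HIT
10: bank 0 row 5 — prev 4 → CONFLICT
11: bank 0 row 5 — prev 5 → HIT
12: bank 0 row 4 — prev 5 → CONFLICT
13: bank 2 row 7 — prev 7 → HIT
14: bank 3 row 2 — prev 2 → HIT

STATE = b0:4 b1:7 b2:7 b3:2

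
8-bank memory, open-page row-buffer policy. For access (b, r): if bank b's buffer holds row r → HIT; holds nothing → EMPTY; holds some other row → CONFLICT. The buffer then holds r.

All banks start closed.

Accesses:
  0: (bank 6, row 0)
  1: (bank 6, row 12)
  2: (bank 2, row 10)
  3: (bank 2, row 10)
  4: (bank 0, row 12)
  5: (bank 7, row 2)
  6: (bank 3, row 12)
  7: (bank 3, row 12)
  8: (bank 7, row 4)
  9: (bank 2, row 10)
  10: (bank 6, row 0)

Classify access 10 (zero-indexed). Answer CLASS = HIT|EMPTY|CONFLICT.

0: bank 6 row 0 — prev None → EMPTY
1: bank 6 row 12 — prev 0 → CONFLICT
2: bank 2 row 10 — prev None → EMPTY
3: bank 2 row 10 — prev 10 → HIT
4: bank 0 row 12 — prev None → EMPTY
5: bank 7 row 2 — prev None → EMPTY
6: bank 3 row 12 — prev None → EMPTY
7: bank 3 row 12 — prev 12 → HIT
8: bank 7 row 4 — prev 2 → CONFLICT
9: bank 2 row 10 — prev 10 → HIT
10: bank 6 row 0 — prev 12 → CONFLICT

CLASS = CONFLICT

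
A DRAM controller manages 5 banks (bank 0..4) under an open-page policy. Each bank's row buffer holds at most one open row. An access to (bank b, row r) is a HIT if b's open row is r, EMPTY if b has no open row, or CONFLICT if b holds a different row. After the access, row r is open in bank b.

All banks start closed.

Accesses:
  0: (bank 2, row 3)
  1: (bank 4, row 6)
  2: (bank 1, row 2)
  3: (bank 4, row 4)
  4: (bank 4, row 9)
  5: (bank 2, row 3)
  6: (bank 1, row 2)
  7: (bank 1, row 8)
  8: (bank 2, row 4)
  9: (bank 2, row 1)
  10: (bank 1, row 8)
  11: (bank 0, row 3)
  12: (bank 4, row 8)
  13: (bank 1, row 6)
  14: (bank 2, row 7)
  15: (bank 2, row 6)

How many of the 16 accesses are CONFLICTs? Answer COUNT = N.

COUNT = 9

step 0: bank2 None->3 [EMPTY]
step 1: bank4 None->6 [EMPTY]
step 2: bank1 None->2 [EMPTY]
step 3: bank4 6->4 [CONFLICT]
step 4: bank4 4->9 [CONFLICT]
step 5: bank2 3->3 [HIT]
step 6: bank1 2->2 [HIT]
step 7: bank1 2->8 [CONFLICT]
step 8: bank2 3->4 [CONFLICT]
step 9: bank2 4->1 [CONFLICT]
step 10: bank1 8->8 [HIT]
step 11: bank0 None->3 [EMPTY]
step 12: bank4 9->8 [CONFLICT]
step 13: bank1 8->6 [CONFLICT]
step 14: bank2 1->7 [CONFLICT]
step 15: bank2 7->6 [CONFLICT]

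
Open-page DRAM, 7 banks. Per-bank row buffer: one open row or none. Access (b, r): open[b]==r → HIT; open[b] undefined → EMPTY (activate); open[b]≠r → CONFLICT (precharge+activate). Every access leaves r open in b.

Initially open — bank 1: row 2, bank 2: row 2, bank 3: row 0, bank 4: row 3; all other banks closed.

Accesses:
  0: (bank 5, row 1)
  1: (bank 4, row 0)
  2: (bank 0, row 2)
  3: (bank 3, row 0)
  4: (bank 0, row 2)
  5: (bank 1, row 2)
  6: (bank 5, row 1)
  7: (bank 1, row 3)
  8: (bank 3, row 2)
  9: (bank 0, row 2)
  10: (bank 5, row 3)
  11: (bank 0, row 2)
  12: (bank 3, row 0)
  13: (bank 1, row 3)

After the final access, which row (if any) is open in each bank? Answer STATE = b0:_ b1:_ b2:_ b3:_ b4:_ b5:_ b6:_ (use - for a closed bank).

0: bank 5 row 1 — prev None → EMPTY
1: bank 4 row 0 — prev 3 → CONFLICT
2: bank 0 row 2 — prev None → EMPTY
3: bank 3 row 0 — prev 0 → HIT
4: bank 0 row 2 — prev 2 → HIT
5: bank 1 row 2 — prev 2 → HIT
6: bank 5 row 1 — prev 1 → HIT
7: bank 1 row 3 — prev 2 → CONFLICT
8: bank 3 row 2 — prev 0 → CONFLICT
9: bank 0 row 2 — prev 2 → HIT
10: bank 5 row 3 — prev 1 → CONFLICT
11: bank 0 row 2 — prev 2 → HIT
12: bank 3 row 0 — prev 2 → CONFLICT
13: bank 1 row 3 — prev 3 → HIT

STATE = b0:2 b1:3 b2:2 b3:0 b4:0 b5:3 b6:-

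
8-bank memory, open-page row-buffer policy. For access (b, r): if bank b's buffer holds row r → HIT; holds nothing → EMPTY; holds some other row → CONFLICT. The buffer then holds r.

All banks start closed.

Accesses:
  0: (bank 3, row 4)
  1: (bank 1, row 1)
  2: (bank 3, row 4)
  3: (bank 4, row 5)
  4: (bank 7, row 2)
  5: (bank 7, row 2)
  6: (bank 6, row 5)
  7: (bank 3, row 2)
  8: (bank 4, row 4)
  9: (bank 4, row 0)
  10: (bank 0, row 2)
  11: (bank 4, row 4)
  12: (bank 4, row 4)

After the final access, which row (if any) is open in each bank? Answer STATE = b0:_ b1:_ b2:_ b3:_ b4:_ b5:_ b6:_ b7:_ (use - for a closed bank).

STATE = b0:2 b1:1 b2:- b3:2 b4:4 b5:- b6:5 b7:2

  [0] b3 r4: no row ⇒ E
  [1] b1 r1: no row ⇒ E
  [2] b3 r4: had r4 ⇒ H
  [3] b4 r5: no row ⇒ E
  [4] b7 r2: no row ⇒ E
  [5] b7 r2: had r2 ⇒ H
  [6] b6 r5: no row ⇒ E
  [7] b3 r2: had r4 ⇒ C
  [8] b4 r4: had r5 ⇒ C
  [9] b4 r0: had r4 ⇒ C
  [10] b0 r2: no row ⇒ E
  [11] b4 r4: had r0 ⇒ C
  [12] b4 r4: had r4 ⇒ H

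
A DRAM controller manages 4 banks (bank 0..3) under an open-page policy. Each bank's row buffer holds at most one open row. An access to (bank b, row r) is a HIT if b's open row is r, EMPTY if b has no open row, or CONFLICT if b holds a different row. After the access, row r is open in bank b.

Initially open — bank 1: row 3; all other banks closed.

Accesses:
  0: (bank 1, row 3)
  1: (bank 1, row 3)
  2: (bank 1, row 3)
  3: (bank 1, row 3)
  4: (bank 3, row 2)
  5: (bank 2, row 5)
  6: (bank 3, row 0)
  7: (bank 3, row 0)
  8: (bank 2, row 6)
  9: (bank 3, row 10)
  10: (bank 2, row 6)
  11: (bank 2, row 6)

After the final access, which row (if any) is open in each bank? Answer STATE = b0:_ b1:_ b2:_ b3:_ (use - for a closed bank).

STATE = b0:- b1:3 b2:6 b3:10

  [0] b1 r3: had r3 ⇒ H
  [1] b1 r3: had r3 ⇒ H
  [2] b1 r3: had r3 ⇒ H
  [3] b1 r3: had r3 ⇒ H
  [4] b3 r2: no row ⇒ E
  [5] b2 r5: no row ⇒ E
  [6] b3 r0: had r2 ⇒ C
  [7] b3 r0: had r0 ⇒ H
  [8] b2 r6: had r5 ⇒ C
  [9] b3 r10: had r0 ⇒ C
  [10] b2 r6: had r6 ⇒ H
  [11] b2 r6: had r6 ⇒ H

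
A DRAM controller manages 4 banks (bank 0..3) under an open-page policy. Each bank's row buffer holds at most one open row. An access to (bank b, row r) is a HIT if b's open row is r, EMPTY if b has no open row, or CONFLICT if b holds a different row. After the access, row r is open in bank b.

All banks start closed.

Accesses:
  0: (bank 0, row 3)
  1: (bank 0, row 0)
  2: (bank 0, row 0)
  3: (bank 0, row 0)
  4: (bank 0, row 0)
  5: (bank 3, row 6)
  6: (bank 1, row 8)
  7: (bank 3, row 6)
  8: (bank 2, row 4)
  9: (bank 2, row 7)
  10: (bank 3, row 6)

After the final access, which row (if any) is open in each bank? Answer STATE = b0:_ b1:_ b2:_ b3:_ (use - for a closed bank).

0: bank 0 row 3 — prev None → EMPTY
1: bank 0 row 0 — prev 3 → CONFLICT
2: bank 0 row 0 — prev 0 → HIT
3: bank 0 row 0 — prev 0 → HIT
4: bank 0 row 0 — prev 0 → HIT
5: bank 3 row 6 — prev None → EMPTY
6: bank 1 row 8 — prev None → EMPTY
7: bank 3 row 6 — prev 6 → HIT
8: bank 2 row 4 — prev None → EMPTY
9: bank 2 row 7 — prev 4 → CONFLICT
10: bank 3 row 6 — prev 6 → HIT

STATE = b0:0 b1:8 b2:7 b3:6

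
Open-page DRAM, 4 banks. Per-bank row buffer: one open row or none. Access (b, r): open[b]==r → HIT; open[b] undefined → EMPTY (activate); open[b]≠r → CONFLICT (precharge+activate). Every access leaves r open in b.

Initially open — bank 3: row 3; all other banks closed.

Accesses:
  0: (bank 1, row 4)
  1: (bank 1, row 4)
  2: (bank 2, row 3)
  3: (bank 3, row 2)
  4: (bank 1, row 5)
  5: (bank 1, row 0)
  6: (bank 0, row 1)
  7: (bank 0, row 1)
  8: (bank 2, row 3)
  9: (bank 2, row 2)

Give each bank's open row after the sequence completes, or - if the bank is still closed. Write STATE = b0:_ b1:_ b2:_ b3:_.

#0 (1,4) E
#1 (1,4) H  (was 4)
#2 (2,3) E
#3 (3,2) C  (was 3)
#4 (1,5) C  (was 4)
#5 (1,0) C  (was 5)
#6 (0,1) E
#7 (0,1) H  (was 1)
#8 (2,3) H  (was 3)
#9 (2,2) C  (was 3)

STATE = b0:1 b1:0 b2:2 b3:2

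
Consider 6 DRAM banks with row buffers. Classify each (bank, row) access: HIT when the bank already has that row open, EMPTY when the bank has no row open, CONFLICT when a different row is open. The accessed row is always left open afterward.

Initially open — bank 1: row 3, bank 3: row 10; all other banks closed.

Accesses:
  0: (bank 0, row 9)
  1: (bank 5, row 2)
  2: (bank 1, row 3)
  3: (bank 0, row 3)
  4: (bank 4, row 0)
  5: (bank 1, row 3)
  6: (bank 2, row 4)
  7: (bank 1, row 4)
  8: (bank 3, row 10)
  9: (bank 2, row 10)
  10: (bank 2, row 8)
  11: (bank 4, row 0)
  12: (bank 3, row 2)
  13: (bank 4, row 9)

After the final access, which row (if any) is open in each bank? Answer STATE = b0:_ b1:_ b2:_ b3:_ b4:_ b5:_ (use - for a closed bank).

STATE = b0:3 b1:4 b2:8 b3:2 b4:9 b5:2

step 0: bank0 None->9 [EMPTY]
step 1: bank5 None->2 [EMPTY]
step 2: bank1 3->3 [HIT]
step 3: bank0 9->3 [CONFLICT]
step 4: bank4 None->0 [EMPTY]
step 5: bank1 3->3 [HIT]
step 6: bank2 None->4 [EMPTY]
step 7: bank1 3->4 [CONFLICT]
step 8: bank3 10->10 [HIT]
step 9: bank2 4->10 [CONFLICT]
step 10: bank2 10->8 [CONFLICT]
step 11: bank4 0->0 [HIT]
step 12: bank3 10->2 [CONFLICT]
step 13: bank4 0->9 [CONFLICT]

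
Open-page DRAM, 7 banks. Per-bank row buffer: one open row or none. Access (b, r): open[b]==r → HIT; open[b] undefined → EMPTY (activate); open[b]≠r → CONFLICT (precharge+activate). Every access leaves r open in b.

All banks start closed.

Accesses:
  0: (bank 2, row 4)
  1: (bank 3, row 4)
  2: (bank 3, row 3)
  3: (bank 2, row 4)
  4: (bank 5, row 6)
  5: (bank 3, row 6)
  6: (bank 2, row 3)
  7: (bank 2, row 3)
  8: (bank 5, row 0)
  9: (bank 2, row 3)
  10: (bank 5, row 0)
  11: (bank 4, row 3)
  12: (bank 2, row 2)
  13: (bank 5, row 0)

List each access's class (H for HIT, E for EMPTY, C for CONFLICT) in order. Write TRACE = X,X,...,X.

TRACE = E,E,C,H,E,C,C,H,C,H,H,E,C,H

#0 (2,4) E
#1 (3,4) E
#2 (3,3) C  (was 4)
#3 (2,4) H  (was 4)
#4 (5,6) E
#5 (3,6) C  (was 3)
#6 (2,3) C  (was 4)
#7 (2,3) H  (was 3)
#8 (5,0) C  (was 6)
#9 (2,3) H  (was 3)
#10 (5,0) H  (was 0)
#11 (4,3) E
#12 (2,2) C  (was 3)
#13 (5,0) H  (was 0)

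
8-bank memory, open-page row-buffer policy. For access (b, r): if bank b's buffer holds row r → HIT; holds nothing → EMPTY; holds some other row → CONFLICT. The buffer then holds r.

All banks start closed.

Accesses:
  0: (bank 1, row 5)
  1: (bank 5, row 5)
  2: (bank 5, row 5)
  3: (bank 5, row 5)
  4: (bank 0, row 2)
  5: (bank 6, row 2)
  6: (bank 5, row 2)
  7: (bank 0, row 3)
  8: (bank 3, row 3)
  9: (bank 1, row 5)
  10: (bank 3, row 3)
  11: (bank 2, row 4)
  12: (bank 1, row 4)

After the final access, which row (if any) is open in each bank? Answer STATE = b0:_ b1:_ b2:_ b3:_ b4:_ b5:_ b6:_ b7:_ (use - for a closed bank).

STATE = b0:3 b1:4 b2:4 b3:3 b4:- b5:2 b6:2 b7:-

0: bank 1 row 5 — prev None → EMPTY
1: bank 5 row 5 — prev None → EMPTY
2: bank 5 row 5 — prev 5 → HIT
3: bank 5 row 5 — prev 5 → HIT
4: bank 0 row 2 — prev None → EMPTY
5: bank 6 row 2 — prev None → EMPTY
6: bank 5 row 2 — prev 5 → CONFLICT
7: bank 0 row 3 — prev 2 → CONFLICT
8: bank 3 row 3 — prev None → EMPTY
9: bank 1 row 5 — prev 5 → HIT
10: bank 3 row 3 — prev 3 → HIT
11: bank 2 row 4 — prev None → EMPTY
12: bank 1 row 4 — prev 5 → CONFLICT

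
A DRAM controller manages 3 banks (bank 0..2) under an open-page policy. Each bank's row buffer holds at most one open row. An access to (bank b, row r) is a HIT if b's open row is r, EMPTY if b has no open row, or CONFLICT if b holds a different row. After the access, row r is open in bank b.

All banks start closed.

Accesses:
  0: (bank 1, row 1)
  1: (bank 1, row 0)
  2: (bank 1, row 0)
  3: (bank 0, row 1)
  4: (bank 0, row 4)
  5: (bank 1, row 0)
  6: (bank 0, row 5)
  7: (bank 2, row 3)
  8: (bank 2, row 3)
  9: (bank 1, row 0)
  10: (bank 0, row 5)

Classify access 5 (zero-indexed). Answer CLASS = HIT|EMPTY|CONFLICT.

CLASS = HIT

step 0: bank1 None->1 [EMPTY]
step 1: bank1 1->0 [CONFLICT]
step 2: bank1 0->0 [HIT]
step 3: bank0 None->1 [EMPTY]
step 4: bank0 1->4 [CONFLICT]
step 5: bank1 0->0 [HIT]
step 6: bank0 4->5 [CONFLICT]
step 7: bank2 None->3 [EMPTY]
step 8: bank2 3->3 [HIT]
step 9: bank1 0->0 [HIT]
step 10: bank0 5->5 [HIT]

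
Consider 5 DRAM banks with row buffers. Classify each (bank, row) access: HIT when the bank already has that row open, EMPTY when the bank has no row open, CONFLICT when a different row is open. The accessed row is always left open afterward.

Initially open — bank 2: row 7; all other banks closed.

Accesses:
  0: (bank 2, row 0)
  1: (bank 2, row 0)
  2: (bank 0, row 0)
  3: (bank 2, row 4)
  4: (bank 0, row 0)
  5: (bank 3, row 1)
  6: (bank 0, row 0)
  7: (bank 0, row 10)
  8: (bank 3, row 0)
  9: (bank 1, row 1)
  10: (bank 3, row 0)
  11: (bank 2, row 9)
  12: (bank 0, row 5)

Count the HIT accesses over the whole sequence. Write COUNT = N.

#0 (2,0) C  (was 7)
#1 (2,0) H  (was 0)
#2 (0,0) E
#3 (2,4) C  (was 0)
#4 (0,0) H  (was 0)
#5 (3,1) E
#6 (0,0) H  (was 0)
#7 (0,10) C  (was 0)
#8 (3,0) C  (was 1)
#9 (1,1) E
#10 (3,0) H  (was 0)
#11 (2,9) C  (was 4)
#12 (0,5) C  (was 10)

COUNT = 4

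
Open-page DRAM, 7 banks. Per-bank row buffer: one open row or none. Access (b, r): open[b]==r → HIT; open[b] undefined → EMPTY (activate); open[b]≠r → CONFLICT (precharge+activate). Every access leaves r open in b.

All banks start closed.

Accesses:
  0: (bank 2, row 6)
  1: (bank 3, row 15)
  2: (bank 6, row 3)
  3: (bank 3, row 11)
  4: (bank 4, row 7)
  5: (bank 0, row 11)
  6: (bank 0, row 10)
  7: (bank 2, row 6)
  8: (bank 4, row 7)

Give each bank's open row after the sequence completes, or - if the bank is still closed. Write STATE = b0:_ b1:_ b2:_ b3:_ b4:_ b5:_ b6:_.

STATE = b0:10 b1:- b2:6 b3:11 b4:7 b5:- b6:3

#0 (2,6) E
#1 (3,15) E
#2 (6,3) E
#3 (3,11) C  (was 15)
#4 (4,7) E
#5 (0,11) E
#6 (0,10) C  (was 11)
#7 (2,6) H  (was 6)
#8 (4,7) H  (was 7)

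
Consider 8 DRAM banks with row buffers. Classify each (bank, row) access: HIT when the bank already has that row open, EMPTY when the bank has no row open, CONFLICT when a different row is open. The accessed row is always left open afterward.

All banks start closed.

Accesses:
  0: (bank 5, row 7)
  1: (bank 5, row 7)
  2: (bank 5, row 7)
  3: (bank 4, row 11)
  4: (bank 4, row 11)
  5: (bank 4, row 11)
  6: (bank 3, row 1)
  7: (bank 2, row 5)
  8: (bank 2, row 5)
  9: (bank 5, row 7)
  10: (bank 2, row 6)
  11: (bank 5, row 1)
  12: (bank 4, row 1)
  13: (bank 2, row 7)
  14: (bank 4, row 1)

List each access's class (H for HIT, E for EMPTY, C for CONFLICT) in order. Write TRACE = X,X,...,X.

#0 (5,7) E
#1 (5,7) H  (was 7)
#2 (5,7) H  (was 7)
#3 (4,11) E
#4 (4,11) H  (was 11)
#5 (4,11) H  (was 11)
#6 (3,1) E
#7 (2,5) E
#8 (2,5) H  (was 5)
#9 (5,7) H  (was 7)
#10 (2,6) C  (was 5)
#11 (5,1) C  (was 7)
#12 (4,1) C  (was 11)
#13 (2,7) C  (was 6)
#14 (4,1) H  (was 1)

TRACE = E,H,H,E,H,H,E,E,H,H,C,C,C,C,H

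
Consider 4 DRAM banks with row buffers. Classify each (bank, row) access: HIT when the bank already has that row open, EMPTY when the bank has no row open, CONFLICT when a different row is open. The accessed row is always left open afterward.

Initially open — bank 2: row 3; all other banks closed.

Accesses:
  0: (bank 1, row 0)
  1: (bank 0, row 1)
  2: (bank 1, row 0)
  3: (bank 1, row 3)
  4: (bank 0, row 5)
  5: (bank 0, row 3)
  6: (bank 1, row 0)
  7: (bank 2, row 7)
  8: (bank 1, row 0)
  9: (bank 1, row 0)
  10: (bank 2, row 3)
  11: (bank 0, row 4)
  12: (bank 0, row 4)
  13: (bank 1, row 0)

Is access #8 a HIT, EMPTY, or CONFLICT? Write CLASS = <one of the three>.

step 0: bank1 None->0 [EMPTY]
step 1: bank0 None->1 [EMPTY]
step 2: bank1 0->0 [HIT]
step 3: bank1 0->3 [CONFLICT]
step 4: bank0 1->5 [CONFLICT]
step 5: bank0 5->3 [CONFLICT]
step 6: bank1 3->0 [CONFLICT]
step 7: bank2 3->7 [CONFLICT]
step 8: bank1 0->0 [HIT]
step 9: bank1 0->0 [HIT]
step 10: bank2 7->3 [CONFLICT]
step 11: bank0 3->4 [CONFLICT]
step 12: bank0 4->4 [HIT]
step 13: bank1 0->0 [HIT]

CLASS = HIT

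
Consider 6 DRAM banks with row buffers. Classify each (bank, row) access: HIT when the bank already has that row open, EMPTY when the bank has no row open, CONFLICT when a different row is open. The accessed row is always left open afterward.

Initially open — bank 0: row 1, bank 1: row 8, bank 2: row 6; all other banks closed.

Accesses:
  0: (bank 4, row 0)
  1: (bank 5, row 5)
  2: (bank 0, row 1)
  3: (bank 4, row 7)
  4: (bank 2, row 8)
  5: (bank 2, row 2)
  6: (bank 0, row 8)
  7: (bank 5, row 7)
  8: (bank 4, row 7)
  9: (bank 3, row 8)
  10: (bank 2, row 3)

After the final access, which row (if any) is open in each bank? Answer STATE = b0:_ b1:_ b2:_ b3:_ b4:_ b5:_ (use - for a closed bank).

step 0: bank4 None->0 [EMPTY]
step 1: bank5 None->5 [EMPTY]
step 2: bank0 1->1 [HIT]
step 3: bank4 0->7 [CONFLICT]
step 4: bank2 6->8 [CONFLICT]
step 5: bank2 8->2 [CONFLICT]
step 6: bank0 1->8 [CONFLICT]
step 7: bank5 5->7 [CONFLICT]
step 8: bank4 7->7 [HIT]
step 9: bank3 None->8 [EMPTY]
step 10: bank2 2->3 [CONFLICT]

STATE = b0:8 b1:8 b2:3 b3:8 b4:7 b5:7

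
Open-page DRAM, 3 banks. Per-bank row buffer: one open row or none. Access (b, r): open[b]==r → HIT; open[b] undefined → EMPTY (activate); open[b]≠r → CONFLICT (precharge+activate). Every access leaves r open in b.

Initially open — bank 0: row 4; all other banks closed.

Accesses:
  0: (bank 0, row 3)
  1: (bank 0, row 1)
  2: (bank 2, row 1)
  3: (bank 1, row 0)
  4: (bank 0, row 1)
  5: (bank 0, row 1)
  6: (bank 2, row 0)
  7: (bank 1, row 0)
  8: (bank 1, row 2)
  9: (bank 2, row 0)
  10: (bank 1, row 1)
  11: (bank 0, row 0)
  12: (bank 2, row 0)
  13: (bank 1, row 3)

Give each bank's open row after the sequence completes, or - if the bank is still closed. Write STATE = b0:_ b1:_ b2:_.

STATE = b0:0 b1:3 b2:0

  [0] b0 r3: had r4 ⇒ C
  [1] b0 r1: had r3 ⇒ C
  [2] b2 r1: no row ⇒ E
  [3] b1 r0: no row ⇒ E
  [4] b0 r1: had r1 ⇒ H
  [5] b0 r1: had r1 ⇒ H
  [6] b2 r0: had r1 ⇒ C
  [7] b1 r0: had r0 ⇒ H
  [8] b1 r2: had r0 ⇒ C
  [9] b2 r0: had r0 ⇒ H
  [10] b1 r1: had r2 ⇒ C
  [11] b0 r0: had r1 ⇒ C
  [12] b2 r0: had r0 ⇒ H
  [13] b1 r3: had r1 ⇒ C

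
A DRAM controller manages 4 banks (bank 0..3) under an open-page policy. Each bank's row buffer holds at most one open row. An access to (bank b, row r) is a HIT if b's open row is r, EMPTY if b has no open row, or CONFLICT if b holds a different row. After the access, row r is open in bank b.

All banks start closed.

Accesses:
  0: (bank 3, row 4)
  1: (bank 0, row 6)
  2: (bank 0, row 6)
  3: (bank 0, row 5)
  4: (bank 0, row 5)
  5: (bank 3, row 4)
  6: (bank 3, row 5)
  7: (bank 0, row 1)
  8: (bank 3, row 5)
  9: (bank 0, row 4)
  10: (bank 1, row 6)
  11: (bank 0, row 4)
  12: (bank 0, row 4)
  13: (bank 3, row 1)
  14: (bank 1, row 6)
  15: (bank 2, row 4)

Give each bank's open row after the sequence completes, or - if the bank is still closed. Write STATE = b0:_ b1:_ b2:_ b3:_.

0: bank 3 row 4 — prev None → EMPTY
1: bank 0 row 6 — prev None → EMPTY
2: bank 0 row 6 — prev 6 → HIT
3: bank 0 row 5 — prev 6 → CONFLICT
4: bank 0 row 5 — prev 5 → HIT
5: bank 3 row 4 — prev 4 → HIT
6: bank 3 row 5 — prev 4 → CONFLICT
7: bank 0 row 1 — prev 5 → CONFLICT
8: bank 3 row 5 — prev 5 → HIT
9: bank 0 row 4 — prev 1 → CONFLICT
10: bank 1 row 6 — prev None → EMPTY
11: bank 0 row 4 — prev 4 → HIT
12: bank 0 row 4 — prev 4 → HIT
13: bank 3 row 1 — prev 5 → CONFLICT
14: bank 1 row 6 — prev 6 → HIT
15: bank 2 row 4 — prev None → EMPTY

STATE = b0:4 b1:6 b2:4 b3:1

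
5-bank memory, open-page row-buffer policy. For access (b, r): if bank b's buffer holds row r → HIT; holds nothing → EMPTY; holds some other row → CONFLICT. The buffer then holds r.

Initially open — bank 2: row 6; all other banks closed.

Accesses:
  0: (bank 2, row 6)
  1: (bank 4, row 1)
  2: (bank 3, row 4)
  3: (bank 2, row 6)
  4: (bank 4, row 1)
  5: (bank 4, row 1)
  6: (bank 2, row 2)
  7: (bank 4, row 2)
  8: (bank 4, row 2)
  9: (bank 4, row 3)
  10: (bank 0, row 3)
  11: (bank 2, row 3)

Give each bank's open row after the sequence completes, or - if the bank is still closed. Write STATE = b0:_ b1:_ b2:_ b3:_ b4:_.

STATE = b0:3 b1:- b2:3 b3:4 b4:3

step 0: bank2 6->6 [HIT]
step 1: bank4 None->1 [EMPTY]
step 2: bank3 None->4 [EMPTY]
step 3: bank2 6->6 [HIT]
step 4: bank4 1->1 [HIT]
step 5: bank4 1->1 [HIT]
step 6: bank2 6->2 [CONFLICT]
step 7: bank4 1->2 [CONFLICT]
step 8: bank4 2->2 [HIT]
step 9: bank4 2->3 [CONFLICT]
step 10: bank0 None->3 [EMPTY]
step 11: bank2 2->3 [CONFLICT]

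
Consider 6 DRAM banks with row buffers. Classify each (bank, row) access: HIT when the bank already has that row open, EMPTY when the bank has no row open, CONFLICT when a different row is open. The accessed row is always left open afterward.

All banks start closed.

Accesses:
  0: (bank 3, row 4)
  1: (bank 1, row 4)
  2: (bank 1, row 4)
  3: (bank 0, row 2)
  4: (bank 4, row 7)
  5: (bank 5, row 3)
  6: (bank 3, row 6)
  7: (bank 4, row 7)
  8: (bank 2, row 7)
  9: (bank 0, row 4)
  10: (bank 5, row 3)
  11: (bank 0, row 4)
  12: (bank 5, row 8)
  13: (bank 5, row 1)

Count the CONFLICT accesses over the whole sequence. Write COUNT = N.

0: bank 3 row 4 — prev None → EMPTY
1: bank 1 row 4 — prev None → EMPTY
2: bank 1 row 4 — prev 4 → HIT
3: bank 0 row 2 — prev None → EMPTY
4: bank 4 row 7 — prev None → EMPTY
5: bank 5 row 3 — prev None → EMPTY
6: bank 3 row 6 — prev 4 → CONFLICT
7: bank 4 row 7 — prev 7 → HIT
8: bank 2 row 7 — prev None → EMPTY
9: bank 0 row 4 — prev 2 → CONFLICT
10: bank 5 row 3 — prev 3 → HIT
11: bank 0 row 4 — prev 4 → HIT
12: bank 5 row 8 — prev 3 → CONFLICT
13: bank 5 row 1 — prev 8 → CONFLICT

COUNT = 4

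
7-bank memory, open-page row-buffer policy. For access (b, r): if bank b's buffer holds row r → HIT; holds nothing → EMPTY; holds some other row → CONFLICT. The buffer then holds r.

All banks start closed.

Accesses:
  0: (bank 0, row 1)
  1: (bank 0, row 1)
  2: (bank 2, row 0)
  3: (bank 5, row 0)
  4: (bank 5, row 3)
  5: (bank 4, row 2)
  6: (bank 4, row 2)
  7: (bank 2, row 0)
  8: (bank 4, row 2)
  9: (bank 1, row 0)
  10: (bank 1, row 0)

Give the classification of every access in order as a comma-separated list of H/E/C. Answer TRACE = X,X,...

0: bank 0 row 1 — prev None → EMPTY
1: bank 0 row 1 — prev 1 → HIT
2: bank 2 row 0 — prev None → EMPTY
3: bank 5 row 0 — prev None → EMPTY
4: bank 5 row 3 — prev 0 → CONFLICT
5: bank 4 row 2 — prev None → EMPTY
6: bank 4 row 2 — prev 2 → HIT
7: bank 2 row 0 — prev 0 → HIT
8: bank 4 row 2 — prev 2 → HIT
9: bank 1 row 0 — prev None → EMPTY
10: bank 1 row 0 — prev 0 → HIT

TRACE = E,H,E,E,C,E,H,H,H,E,H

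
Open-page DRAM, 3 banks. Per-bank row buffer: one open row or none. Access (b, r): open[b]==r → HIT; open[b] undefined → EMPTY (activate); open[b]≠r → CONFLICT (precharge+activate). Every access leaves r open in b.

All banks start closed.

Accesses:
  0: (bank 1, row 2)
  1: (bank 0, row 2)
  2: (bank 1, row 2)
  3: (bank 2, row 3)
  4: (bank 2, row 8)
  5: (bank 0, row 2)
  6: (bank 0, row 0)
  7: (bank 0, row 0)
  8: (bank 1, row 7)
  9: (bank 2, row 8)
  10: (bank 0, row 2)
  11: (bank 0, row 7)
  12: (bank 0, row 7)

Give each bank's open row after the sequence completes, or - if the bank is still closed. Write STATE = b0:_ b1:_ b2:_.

#0 (1,2) E
#1 (0,2) E
#2 (1,2) H  (was 2)
#3 (2,3) E
#4 (2,8) C  (was 3)
#5 (0,2) H  (was 2)
#6 (0,0) C  (was 2)
#7 (0,0) H  (was 0)
#8 (1,7) C  (was 2)
#9 (2,8) H  (was 8)
#10 (0,2) C  (was 0)
#11 (0,7) C  (was 2)
#12 (0,7) H  (was 7)

STATE = b0:7 b1:7 b2:8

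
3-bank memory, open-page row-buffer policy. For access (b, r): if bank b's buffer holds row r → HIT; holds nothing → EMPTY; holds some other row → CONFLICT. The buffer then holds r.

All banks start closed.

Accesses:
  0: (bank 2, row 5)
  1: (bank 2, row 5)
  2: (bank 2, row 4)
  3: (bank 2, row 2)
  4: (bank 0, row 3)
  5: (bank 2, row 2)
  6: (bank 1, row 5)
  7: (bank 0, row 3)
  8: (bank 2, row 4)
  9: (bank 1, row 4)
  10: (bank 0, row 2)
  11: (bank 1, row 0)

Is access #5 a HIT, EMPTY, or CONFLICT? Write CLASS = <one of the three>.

0: bank 2 row 5 — prev None → EMPTY
1: bank 2 row 5 — prev 5 → HIT
2: bank 2 row 4 — prev 5 → CONFLICT
3: bank 2 row 2 — prev 4 → CONFLICT
4: bank 0 row 3 — prev None → EMPTY
5: bank 2 row 2 — prev 2 → HIT
6: bank 1 row 5 — prev None → EMPTY
7: bank 0 row 3 — prev 3 → HIT
8: bank 2 row 4 — prev 2 → CONFLICT
9: bank 1 row 4 — prev 5 → CONFLICT
10: bank 0 row 2 — prev 3 → CONFLICT
11: bank 1 row 0 — prev 4 → CONFLICT

CLASS = HIT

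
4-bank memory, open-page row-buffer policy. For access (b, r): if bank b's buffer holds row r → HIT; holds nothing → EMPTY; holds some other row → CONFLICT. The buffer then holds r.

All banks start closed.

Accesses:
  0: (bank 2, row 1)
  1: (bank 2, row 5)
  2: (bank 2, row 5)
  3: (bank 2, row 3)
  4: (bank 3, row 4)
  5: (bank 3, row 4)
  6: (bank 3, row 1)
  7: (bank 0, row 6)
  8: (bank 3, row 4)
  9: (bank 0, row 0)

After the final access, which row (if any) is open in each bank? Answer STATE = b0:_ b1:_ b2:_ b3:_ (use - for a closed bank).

step 0: bank2 None->1 [EMPTY]
step 1: bank2 1->5 [CONFLICT]
step 2: bank2 5->5 [HIT]
step 3: bank2 5->3 [CONFLICT]
step 4: bank3 None->4 [EMPTY]
step 5: bank3 4->4 [HIT]
step 6: bank3 4->1 [CONFLICT]
step 7: bank0 None->6 [EMPTY]
step 8: bank3 1->4 [CONFLICT]
step 9: bank0 6->0 [CONFLICT]

STATE = b0:0 b1:- b2:3 b3:4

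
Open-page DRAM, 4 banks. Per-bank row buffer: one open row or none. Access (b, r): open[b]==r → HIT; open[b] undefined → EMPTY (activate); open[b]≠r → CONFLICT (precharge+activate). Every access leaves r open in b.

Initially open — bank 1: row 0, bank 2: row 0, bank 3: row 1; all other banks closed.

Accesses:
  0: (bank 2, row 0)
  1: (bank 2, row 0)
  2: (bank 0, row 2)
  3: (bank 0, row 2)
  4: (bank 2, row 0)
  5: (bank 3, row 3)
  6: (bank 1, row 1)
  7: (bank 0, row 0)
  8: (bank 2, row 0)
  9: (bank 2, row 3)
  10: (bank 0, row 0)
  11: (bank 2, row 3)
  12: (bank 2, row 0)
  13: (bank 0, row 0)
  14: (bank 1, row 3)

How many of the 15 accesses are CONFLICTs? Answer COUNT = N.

COUNT = 6

step 0: bank2 0->0 [HIT]
step 1: bank2 0->0 [HIT]
step 2: bank0 None->2 [EMPTY]
step 3: bank0 2->2 [HIT]
step 4: bank2 0->0 [HIT]
step 5: bank3 1->3 [CONFLICT]
step 6: bank1 0->1 [CONFLICT]
step 7: bank0 2->0 [CONFLICT]
step 8: bank2 0->0 [HIT]
step 9: bank2 0->3 [CONFLICT]
step 10: bank0 0->0 [HIT]
step 11: bank2 3->3 [HIT]
step 12: bank2 3->0 [CONFLICT]
step 13: bank0 0->0 [HIT]
step 14: bank1 1->3 [CONFLICT]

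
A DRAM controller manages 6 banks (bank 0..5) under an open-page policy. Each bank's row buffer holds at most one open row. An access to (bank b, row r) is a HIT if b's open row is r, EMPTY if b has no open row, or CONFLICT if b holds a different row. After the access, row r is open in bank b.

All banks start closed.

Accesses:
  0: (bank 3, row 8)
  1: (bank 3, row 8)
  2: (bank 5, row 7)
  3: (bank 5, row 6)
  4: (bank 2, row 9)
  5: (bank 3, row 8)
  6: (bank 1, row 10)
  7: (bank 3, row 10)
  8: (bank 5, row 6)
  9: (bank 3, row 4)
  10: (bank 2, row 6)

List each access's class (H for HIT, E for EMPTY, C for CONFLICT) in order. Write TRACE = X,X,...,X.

TRACE = E,H,E,C,E,H,E,C,H,C,C

  [0] b3 r8: no row ⇒ E
  [1] b3 r8: had r8 ⇒ H
  [2] b5 r7: no row ⇒ E
  [3] b5 r6: had r7 ⇒ C
  [4] b2 r9: no row ⇒ E
  [5] b3 r8: had r8 ⇒ H
  [6] b1 r10: no row ⇒ E
  [7] b3 r10: had r8 ⇒ C
  [8] b5 r6: had r6 ⇒ H
  [9] b3 r4: had r10 ⇒ C
  [10] b2 r6: had r9 ⇒ C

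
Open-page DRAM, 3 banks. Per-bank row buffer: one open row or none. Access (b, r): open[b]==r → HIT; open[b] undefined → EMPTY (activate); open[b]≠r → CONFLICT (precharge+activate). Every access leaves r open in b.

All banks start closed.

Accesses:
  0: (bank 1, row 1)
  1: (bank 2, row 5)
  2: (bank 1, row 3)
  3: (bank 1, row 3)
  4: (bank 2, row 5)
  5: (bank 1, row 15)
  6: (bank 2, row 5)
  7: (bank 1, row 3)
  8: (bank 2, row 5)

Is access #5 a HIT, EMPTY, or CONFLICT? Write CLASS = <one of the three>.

CLASS = CONFLICT

0: bank 1 row 1 — prev None → EMPTY
1: bank 2 row 5 — prev None → EMPTY
2: bank 1 row 3 — prev 1 → CONFLICT
3: bank 1 row 3 — prev 3 → HIT
4: bank 2 row 5 — prev 5 → HIT
5: bank 1 row 15 — prev 3 → CONFLICT
6: bank 2 row 5 — prev 5 → HIT
7: bank 1 row 3 — prev 15 → CONFLICT
8: bank 2 row 5 — prev 5 → HIT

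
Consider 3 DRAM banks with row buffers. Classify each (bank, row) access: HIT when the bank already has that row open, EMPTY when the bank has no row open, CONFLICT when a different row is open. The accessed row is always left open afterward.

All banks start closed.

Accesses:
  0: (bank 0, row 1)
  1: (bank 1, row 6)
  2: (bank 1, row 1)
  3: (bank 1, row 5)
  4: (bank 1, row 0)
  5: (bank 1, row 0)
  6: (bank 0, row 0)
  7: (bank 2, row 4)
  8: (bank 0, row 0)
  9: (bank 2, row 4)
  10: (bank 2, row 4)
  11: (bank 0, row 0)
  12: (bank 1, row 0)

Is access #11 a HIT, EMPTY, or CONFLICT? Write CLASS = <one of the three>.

0: bank 0 row 1 — prev None → EMPTY
1: bank 1 row 6 — prev None → EMPTY
2: bank 1 row 1 — prev 6 → CONFLICT
3: bank 1 row 5 — prev 1 → CONFLICT
4: bank 1 row 0 — prev 5 → CONFLICT
5: bank 1 row 0 — prev 0 → HIT
6: bank 0 row 0 — prev 1 → CONFLICT
7: bank 2 row 4 — prev None → EMPTY
8: bank 0 row 0 — prev 0 → HIT
9: bank 2 row 4 — prev 4 → HIT
10: bank 2 row 4 — prev 4 → HIT
11: bank 0 row 0 — prev 0 → HIT
12: bank 1 row 0 — prev 0 → HIT

CLASS = HIT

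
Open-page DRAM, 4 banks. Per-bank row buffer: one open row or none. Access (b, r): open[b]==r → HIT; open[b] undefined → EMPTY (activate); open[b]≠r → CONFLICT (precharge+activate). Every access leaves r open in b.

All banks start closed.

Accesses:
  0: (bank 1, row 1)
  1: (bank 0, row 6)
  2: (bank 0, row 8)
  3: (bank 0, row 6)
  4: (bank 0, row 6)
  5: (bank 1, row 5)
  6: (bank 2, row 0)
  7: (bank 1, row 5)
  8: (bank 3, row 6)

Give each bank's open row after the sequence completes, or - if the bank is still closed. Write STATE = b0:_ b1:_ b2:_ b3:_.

  [0] b1 r1: no row ⇒ E
  [1] b0 r6: no row ⇒ E
  [2] b0 r8: had r6 ⇒ C
  [3] b0 r6: had r8 ⇒ C
  [4] b0 r6: had r6 ⇒ H
  [5] b1 r5: had r1 ⇒ C
  [6] b2 r0: no row ⇒ E
  [7] b1 r5: had r5 ⇒ H
  [8] b3 r6: no row ⇒ E

STATE = b0:6 b1:5 b2:0 b3:6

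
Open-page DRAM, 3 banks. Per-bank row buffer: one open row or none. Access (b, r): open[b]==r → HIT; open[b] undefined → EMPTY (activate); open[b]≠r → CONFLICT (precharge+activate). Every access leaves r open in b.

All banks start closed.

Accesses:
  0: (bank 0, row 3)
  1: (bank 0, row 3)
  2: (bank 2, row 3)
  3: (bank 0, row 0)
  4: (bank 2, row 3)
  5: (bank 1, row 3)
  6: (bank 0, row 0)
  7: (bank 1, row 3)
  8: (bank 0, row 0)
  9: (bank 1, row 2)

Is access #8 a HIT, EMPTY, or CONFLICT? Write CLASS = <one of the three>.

#0 (0,3) E
#1 (0,3) H  (was 3)
#2 (2,3) E
#3 (0,0) C  (was 3)
#4 (2,3) H  (was 3)
#5 (1,3) E
#6 (0,0) H  (was 0)
#7 (1,3) H  (was 3)
#8 (0,0) H  (was 0)
#9 (1,2) C  (was 3)

CLASS = HIT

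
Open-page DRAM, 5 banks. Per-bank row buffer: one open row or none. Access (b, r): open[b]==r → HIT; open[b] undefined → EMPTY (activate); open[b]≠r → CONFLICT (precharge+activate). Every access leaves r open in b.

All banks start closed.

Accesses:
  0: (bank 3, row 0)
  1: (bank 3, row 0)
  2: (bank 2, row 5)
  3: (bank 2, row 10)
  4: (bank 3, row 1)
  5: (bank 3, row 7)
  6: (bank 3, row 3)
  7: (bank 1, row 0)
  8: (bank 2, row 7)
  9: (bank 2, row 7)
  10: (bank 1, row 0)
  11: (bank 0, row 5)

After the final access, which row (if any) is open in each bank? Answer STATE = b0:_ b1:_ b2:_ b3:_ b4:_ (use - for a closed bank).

0: bank 3 row 0 — prev None → EMPTY
1: bank 3 row 0 — prev 0 → HIT
2: bank 2 row 5 — prev None → EMPTY
3: bank 2 row 10 — prev 5 → CONFLICT
4: bank 3 row 1 — prev 0 → CONFLICT
5: bank 3 row 7 — prev 1 → CONFLICT
6: bank 3 row 3 — prev 7 → CONFLICT
7: bank 1 row 0 — prev None → EMPTY
8: bank 2 row 7 — prev 10 → CONFLICT
9: bank 2 row 7 — prev 7 → HIT
10: bank 1 row 0 — prev 0 → HIT
11: bank 0 row 5 — prev None → EMPTY

STATE = b0:5 b1:0 b2:7 b3:3 b4:-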